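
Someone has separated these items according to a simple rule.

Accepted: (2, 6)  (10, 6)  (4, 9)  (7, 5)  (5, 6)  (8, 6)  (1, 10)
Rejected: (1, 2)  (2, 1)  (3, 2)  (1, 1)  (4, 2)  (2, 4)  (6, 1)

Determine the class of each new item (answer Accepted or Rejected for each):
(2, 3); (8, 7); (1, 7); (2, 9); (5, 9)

Rule: sum ≥ 8. This holds for each 'Accepted' example and fails for each 'Rejected' one.
(2, 3) → 2+3 = 5 → Rejected. (8, 7) → 8+7 = 15 → Accepted. (1, 7) → 1+7 = 8 → Accepted. (2, 9) → 2+9 = 11 → Accepted. (5, 9) → 5+9 = 14 → Accepted.

Rejected, Accepted, Accepted, Accepted, Accepted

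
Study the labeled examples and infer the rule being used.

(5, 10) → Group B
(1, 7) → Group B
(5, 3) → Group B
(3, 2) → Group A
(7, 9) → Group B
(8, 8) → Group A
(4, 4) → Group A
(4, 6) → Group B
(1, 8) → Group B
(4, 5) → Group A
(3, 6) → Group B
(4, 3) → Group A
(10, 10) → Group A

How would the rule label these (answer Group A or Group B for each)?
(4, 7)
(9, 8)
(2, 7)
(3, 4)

One predicate separates the groups cleanly: |first − second| ≤ 1.
(4, 7): |4−7| = 3, fails the rule → Group B.
(9, 8): |9−8| = 1, matches → Group A.
(2, 7): |2−7| = 5, fails the rule → Group B.
(3, 4): |3−4| = 1, matches → Group A.

Group B, Group A, Group B, Group A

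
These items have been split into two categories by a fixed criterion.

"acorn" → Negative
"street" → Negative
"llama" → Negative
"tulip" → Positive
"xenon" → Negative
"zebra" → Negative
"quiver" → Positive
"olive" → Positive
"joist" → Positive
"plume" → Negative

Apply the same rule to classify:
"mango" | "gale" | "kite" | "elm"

Negative, Negative, Positive, Negative

A rule that fits every label: contains 'i' — true of each 'Positive' example, false of each 'Negative' one.
Negative: "mango", since no 'i'.
Negative: "gale", since no 'i'.
Positive: "kite", since has 'i'.
Negative: "elm", since no 'i'.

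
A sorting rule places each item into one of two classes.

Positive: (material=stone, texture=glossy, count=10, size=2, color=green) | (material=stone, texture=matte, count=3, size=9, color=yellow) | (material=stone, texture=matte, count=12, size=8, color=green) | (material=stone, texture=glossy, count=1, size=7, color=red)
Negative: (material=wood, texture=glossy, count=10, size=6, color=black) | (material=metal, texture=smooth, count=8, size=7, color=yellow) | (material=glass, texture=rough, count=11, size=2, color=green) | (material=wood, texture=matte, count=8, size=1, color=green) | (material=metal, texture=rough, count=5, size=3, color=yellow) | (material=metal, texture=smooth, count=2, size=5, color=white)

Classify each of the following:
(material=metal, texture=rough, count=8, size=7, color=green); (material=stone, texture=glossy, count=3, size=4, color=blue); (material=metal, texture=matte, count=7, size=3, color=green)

'Positive' ⟺ material is stone.

Negative, Positive, Negative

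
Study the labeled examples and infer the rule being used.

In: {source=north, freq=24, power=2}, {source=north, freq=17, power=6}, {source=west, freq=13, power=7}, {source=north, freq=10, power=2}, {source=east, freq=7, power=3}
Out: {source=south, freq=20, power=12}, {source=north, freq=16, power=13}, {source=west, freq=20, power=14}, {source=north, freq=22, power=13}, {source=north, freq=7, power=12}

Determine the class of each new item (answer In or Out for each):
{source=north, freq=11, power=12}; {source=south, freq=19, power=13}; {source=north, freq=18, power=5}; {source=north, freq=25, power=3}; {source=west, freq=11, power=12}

The classifier is using: power ≤ 7.
{source=north, freq=11, power=12}: power = 12 — lacks this property, so Out. {source=south, freq=19, power=13}: power = 13 — lacks this property, so Out. {source=north, freq=18, power=5}: power = 5 — matches, so In. {source=north, freq=25, power=3}: power = 3 — matches, so In. {source=west, freq=11, power=12}: power = 12 — lacks this property, so Out.

Out, Out, In, In, Out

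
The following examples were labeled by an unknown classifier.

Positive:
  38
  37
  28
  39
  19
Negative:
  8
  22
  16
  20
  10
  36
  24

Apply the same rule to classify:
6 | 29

Negative, Positive

One predicate separates the groups cleanly: digit sum ≥ 10.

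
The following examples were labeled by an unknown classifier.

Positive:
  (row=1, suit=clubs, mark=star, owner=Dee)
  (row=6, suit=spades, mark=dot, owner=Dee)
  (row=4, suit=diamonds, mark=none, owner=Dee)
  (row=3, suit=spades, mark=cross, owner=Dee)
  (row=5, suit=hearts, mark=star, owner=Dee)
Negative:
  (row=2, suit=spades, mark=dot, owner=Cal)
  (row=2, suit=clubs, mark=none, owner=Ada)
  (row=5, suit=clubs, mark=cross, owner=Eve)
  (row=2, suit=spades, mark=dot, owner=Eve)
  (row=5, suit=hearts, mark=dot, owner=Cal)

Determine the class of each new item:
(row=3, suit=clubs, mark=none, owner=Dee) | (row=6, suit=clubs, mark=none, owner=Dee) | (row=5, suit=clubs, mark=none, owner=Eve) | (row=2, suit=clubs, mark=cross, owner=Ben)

Positive, Positive, Negative, Negative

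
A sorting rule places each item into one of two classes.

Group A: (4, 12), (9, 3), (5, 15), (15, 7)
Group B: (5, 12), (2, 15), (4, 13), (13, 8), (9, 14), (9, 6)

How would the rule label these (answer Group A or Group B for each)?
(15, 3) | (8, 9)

Group A, Group B

Checking candidate rules against both groups, what survives is: sum is even.
(15, 3): 15+3 = 18, fits → Group A. (8, 9): 8+9 = 17, does not fit → Group B.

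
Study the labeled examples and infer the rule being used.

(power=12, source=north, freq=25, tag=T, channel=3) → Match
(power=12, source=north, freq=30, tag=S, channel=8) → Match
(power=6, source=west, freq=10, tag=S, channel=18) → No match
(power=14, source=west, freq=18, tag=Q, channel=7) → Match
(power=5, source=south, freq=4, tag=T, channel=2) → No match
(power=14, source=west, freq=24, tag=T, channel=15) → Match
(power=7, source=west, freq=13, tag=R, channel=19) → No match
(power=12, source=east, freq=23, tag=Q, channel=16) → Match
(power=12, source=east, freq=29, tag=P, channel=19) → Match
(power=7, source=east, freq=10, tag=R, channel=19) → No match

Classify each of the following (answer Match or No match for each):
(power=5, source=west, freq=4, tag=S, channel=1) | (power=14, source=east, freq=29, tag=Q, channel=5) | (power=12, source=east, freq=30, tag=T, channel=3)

No match, Match, Match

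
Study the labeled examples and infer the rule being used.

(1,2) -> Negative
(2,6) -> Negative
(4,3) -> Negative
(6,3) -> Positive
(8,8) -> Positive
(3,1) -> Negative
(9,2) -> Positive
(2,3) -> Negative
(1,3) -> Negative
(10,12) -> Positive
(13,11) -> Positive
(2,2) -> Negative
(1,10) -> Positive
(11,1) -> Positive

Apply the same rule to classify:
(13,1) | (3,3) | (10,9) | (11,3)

A rule that fits every label: sum ≥ 9 — true of each 'Positive' example, false of each 'Negative' one.
(13,1) → 13+1 = 14 → Positive. (3,3) → 3+3 = 6 → Negative. (10,9) → 10+9 = 19 → Positive. (11,3) → 11+3 = 14 → Positive.

Positive, Negative, Positive, Positive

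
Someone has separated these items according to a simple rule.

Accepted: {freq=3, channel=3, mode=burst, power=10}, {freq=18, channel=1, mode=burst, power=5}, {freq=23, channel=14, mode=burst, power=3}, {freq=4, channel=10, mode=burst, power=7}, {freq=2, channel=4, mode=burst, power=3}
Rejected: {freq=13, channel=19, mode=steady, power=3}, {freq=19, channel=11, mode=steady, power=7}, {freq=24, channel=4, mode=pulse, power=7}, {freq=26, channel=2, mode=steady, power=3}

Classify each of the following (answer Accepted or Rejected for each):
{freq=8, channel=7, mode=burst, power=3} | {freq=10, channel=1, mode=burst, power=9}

Accepted, Accepted

All 'Accepted' examples share one property — mode is burst — and every 'Rejected' example lacks it.
Accepted: {freq=8, channel=7, mode=burst, power=3}, since mode is burst. Accepted: {freq=10, channel=1, mode=burst, power=9}, since mode is burst.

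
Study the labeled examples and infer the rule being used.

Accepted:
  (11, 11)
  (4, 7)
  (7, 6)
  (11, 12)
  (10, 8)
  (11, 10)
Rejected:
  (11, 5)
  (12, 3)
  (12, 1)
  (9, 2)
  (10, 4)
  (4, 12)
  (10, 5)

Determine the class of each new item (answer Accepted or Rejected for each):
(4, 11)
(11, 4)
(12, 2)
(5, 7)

Rejected, Rejected, Rejected, Accepted

The distinguishing property — |first − second| ≤ 3 — holds for all the 'Accepted' cases and none of the 'Rejected' cases.
(4, 11): |4−11| = 7, doesn't match → Rejected.
(11, 4): |11−4| = 7, doesn't match → Rejected.
(12, 2): |12−2| = 10, doesn't match → Rejected.
(5, 7): |5−7| = 2, has this property → Accepted.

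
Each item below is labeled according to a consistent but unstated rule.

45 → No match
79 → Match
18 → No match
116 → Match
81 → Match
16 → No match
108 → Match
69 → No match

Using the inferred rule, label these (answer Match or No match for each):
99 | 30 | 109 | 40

Match, No match, Match, No match

'Match' ⟺ at least 79.
99 — 99 ≥ 79, hence Match. 30 — 30 < 79, hence No match. 109 — 109 ≥ 79, hence Match. 40 — 40 < 79, hence No match.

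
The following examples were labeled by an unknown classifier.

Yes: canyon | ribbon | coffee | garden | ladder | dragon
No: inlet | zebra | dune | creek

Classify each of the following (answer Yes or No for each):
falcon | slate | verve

A rule that fits every label: length 6 — true of each 'Yes' example, false of each 'No' one.
Yes: falcon, since length 6. No: slate, since length 5. No: verve, since length 5.

Yes, No, No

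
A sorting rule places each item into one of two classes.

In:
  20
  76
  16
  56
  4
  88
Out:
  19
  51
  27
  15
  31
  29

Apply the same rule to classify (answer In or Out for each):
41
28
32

Out, In, In

All 'In' examples share one property — even — and every 'Out' example lacks it.
41 — 41 is odd, hence Out. 28 — 28 is even, hence In. 32 — 32 is even, hence In.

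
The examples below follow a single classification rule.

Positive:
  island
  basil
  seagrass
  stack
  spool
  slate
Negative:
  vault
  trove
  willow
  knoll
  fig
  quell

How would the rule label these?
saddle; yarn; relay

Positive, Negative, Negative

'Positive' ⟺ contains 's'.
saddle → has 's' → Positive. yarn → no 's' → Negative. relay → no 's' → Negative.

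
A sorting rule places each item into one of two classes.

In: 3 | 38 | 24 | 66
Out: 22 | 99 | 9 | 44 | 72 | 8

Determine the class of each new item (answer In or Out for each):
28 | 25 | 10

Out, Out, In

The pattern is that an item is 'In' exactly when: ≡ 3 (mod 7).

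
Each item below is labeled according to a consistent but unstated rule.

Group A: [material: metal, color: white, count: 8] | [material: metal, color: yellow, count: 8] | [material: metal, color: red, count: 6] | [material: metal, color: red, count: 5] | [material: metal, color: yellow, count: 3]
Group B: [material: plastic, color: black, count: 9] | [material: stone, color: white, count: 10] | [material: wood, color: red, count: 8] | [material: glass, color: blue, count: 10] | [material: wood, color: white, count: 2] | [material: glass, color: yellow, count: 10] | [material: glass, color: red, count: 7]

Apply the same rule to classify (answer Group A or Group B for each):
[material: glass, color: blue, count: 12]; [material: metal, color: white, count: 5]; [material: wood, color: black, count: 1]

Group B, Group A, Group B

The simplest hypothesis consistent with all the labels is: material is metal.
[material: glass, color: blue, count: 12]: material is glass — lacks this property, so Group B.
[material: metal, color: white, count: 5]: material is metal — fits, so Group A.
[material: wood, color: black, count: 1]: material is wood — lacks this property, so Group B.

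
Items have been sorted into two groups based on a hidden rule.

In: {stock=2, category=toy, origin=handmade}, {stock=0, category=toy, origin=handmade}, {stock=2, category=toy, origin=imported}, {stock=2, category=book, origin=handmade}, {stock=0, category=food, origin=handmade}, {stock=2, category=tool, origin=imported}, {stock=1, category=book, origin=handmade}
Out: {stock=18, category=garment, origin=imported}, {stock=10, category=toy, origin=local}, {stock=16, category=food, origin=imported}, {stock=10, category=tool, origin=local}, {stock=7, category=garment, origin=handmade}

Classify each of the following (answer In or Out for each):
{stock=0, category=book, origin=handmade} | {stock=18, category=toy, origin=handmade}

A rule that fits every label: stock ≤ 2 — true of each 'In' example, false of each 'Out' one.

In, Out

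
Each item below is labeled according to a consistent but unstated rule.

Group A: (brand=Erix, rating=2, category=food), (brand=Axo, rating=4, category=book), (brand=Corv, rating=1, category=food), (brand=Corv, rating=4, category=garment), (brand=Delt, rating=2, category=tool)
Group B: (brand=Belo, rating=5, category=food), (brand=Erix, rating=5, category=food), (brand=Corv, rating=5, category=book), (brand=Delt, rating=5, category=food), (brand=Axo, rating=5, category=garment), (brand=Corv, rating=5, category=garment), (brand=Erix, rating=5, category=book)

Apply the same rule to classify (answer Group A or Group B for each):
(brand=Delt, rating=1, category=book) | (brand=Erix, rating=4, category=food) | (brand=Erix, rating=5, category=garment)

Every 'Group A' example satisfies: rating ≤ 4. None of the 'Group B' examples do.
Group A: (brand=Delt, rating=1, category=book), since rating = 1. Group A: (brand=Erix, rating=4, category=food), since rating = 4. Group B: (brand=Erix, rating=5, category=garment), since rating = 5.

Group A, Group A, Group B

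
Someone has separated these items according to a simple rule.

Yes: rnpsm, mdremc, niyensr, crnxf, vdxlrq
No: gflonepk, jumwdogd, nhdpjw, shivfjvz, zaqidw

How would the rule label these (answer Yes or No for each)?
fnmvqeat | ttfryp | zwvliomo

The rule appears to be: contains 'r'.

No, Yes, No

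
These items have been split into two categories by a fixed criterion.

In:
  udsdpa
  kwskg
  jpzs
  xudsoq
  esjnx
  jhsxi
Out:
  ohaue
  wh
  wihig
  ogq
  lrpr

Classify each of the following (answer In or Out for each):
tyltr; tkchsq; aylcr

One predicate separates the groups cleanly: contains 's'.

Out, In, Out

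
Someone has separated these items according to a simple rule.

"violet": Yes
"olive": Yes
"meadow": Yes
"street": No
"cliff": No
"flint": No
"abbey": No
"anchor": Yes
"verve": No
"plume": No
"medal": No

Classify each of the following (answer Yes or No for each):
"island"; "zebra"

A rule that fits every label: contains 'o' — true of each 'Yes' example, false of each 'No' one.
"island": no 'o' — fails this test, so No.
"zebra": no 'o' — fails this test, so No.

No, No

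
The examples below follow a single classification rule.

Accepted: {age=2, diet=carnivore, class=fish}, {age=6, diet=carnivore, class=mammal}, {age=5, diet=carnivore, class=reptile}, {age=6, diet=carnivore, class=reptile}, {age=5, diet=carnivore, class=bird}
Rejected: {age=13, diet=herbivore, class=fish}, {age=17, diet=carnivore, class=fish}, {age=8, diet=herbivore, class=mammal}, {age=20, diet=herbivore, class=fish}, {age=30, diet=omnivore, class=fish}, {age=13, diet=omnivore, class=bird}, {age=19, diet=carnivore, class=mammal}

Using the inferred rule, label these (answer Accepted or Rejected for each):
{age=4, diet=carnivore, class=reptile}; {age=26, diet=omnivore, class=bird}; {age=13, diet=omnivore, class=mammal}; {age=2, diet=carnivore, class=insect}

The rule appears to be: age ≤ 6.
{age=4, diet=carnivore, class=reptile} — age = 4, hence Accepted. {age=26, diet=omnivore, class=bird} — age = 26, hence Rejected. {age=13, diet=omnivore, class=mammal} — age = 13, hence Rejected. {age=2, diet=carnivore, class=insect} — age = 2, hence Accepted.

Accepted, Rejected, Rejected, Accepted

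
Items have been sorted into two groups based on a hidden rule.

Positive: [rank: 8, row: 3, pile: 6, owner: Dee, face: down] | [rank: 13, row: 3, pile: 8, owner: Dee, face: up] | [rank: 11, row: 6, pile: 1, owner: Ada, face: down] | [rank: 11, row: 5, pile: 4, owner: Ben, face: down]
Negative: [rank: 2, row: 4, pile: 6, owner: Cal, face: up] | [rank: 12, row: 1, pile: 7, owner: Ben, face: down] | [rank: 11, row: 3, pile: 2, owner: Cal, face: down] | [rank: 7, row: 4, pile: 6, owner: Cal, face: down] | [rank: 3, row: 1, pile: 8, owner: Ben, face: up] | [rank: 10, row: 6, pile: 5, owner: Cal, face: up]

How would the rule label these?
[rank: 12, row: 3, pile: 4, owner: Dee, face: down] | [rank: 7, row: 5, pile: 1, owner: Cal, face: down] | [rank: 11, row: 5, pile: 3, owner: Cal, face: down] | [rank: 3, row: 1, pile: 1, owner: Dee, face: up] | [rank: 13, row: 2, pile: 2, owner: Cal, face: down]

The pattern is that an item is 'Positive' exactly when: owner is not Cal AND row ≥ 3.

Positive, Negative, Negative, Negative, Negative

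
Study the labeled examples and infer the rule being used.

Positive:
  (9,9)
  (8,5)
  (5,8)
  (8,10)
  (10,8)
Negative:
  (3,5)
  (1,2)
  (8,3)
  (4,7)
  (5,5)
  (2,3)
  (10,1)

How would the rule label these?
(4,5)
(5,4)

All 'Positive' examples share one property — sum ≥ 13 — and every 'Negative' example lacks it.
(4,5): Negative (4+5 = 9). (5,4): Negative (5+4 = 9).

Negative, Negative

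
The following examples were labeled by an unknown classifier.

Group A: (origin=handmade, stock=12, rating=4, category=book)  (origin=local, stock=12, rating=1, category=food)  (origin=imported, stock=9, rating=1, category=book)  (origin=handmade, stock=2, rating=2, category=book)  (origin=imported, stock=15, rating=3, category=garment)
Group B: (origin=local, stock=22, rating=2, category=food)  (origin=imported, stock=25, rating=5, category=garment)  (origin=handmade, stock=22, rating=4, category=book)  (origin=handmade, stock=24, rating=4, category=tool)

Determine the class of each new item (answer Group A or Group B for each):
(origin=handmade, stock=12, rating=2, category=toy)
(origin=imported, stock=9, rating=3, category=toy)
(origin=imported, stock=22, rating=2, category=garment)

Group A, Group A, Group B

A rule that fits every label: stock ≤ 15 — true of each 'Group A' example, false of each 'Group B' one.
(origin=handmade, stock=12, rating=2, category=toy): stock = 12 — passes, so Group A.
(origin=imported, stock=9, rating=3, category=toy): stock = 9 — passes, so Group A.
(origin=imported, stock=22, rating=2, category=garment): stock = 22 — lacks this property, so Group B.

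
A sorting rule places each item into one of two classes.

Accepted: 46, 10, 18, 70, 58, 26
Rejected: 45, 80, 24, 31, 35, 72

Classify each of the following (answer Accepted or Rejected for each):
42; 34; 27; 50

The common property of the 'Accepted' items is: ≡ 2 (mod 4). No 'Rejected' item has it.
42 → 42 mod 4 = 2 → Accepted.
34 → 34 mod 4 = 2 → Accepted.
27 → 27 mod 4 = 3 → Rejected.
50 → 50 mod 4 = 2 → Accepted.

Accepted, Accepted, Rejected, Accepted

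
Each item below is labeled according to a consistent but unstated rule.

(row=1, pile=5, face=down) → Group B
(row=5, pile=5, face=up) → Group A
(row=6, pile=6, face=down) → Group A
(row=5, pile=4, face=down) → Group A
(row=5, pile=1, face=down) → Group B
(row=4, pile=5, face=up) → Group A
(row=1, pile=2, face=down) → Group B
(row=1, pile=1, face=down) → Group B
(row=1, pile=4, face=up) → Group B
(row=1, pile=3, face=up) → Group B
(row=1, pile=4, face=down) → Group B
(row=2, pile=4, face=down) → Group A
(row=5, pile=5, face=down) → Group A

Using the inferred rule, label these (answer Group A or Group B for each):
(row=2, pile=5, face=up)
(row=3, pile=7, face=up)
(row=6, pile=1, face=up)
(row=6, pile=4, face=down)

Group A, Group A, Group B, Group A

Rule: row ≥ 2 AND pile ≥ 2. This holds for each 'Group A' example and fails for each 'Group B' one.
(row=2, pile=5, face=up) → row = 2, pile = 5 → Group A. (row=3, pile=7, face=up) → row = 3, pile = 7 → Group A. (row=6, pile=1, face=up) → row = 6, pile = 1 → Group B. (row=6, pile=4, face=down) → row = 6, pile = 4 → Group A.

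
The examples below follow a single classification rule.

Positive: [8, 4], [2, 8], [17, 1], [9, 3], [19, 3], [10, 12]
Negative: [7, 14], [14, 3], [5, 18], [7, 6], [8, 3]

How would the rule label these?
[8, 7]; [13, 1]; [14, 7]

Negative, Positive, Negative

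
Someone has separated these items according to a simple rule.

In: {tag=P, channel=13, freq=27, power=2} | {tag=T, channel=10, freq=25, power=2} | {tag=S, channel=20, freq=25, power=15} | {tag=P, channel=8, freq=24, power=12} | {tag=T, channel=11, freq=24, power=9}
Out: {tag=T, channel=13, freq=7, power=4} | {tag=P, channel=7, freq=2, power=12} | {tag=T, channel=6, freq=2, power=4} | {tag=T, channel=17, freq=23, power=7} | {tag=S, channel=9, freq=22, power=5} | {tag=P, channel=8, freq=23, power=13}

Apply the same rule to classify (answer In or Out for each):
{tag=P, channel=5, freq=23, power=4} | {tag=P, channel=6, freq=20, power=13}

The common property of the 'In' items is: freq ≥ 24. No 'Out' item has it.
{tag=P, channel=5, freq=23, power=4} — freq = 23, hence Out.
{tag=P, channel=6, freq=20, power=13} — freq = 20, hence Out.

Out, Out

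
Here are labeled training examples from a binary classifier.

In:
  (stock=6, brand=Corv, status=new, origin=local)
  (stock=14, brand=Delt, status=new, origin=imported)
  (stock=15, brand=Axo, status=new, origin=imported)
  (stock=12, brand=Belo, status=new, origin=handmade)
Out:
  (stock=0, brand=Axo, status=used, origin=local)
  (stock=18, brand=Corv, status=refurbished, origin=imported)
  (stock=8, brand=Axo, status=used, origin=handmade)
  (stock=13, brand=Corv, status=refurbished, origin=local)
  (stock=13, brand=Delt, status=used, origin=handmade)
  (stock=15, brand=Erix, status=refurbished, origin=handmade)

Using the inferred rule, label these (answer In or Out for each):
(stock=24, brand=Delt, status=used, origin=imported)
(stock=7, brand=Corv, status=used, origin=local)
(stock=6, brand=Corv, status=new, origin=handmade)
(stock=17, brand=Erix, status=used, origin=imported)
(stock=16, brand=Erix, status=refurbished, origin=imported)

Out, Out, In, Out, Out

All 'In' examples share one property — status is new — and every 'Out' example lacks it.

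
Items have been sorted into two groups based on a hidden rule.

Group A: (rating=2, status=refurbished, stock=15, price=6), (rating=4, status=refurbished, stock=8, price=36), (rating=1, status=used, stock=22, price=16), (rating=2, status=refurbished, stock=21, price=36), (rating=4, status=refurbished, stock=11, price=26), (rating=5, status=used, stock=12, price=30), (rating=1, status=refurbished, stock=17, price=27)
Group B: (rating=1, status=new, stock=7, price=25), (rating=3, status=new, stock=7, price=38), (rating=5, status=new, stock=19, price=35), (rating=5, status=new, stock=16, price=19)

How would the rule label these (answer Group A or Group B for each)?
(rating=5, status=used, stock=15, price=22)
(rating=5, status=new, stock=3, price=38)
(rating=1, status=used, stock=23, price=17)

Group A, Group B, Group A

Every 'Group A' example satisfies: status is not new. None of the 'Group B' examples do.
(rating=5, status=used, stock=15, price=22) — status is used, hence Group A. (rating=5, status=new, stock=3, price=38) — status is new, hence Group B. (rating=1, status=used, stock=23, price=17) — status is used, hence Group A.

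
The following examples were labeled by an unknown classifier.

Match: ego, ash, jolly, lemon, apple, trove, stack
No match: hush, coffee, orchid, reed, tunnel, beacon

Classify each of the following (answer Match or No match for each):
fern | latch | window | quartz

Looking at the examples, the only property every 'Match' case has and every 'No match' case lacks is: odd length.
fern: No match (length 4).
latch: Match (length 5).
window: No match (length 6).
quartz: No match (length 6).

No match, Match, No match, No match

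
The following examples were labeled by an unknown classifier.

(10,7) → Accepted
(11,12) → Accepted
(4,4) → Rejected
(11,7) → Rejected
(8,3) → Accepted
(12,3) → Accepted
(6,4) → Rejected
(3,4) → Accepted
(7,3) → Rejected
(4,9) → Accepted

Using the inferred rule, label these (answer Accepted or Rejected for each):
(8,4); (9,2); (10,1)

The classifier is using: sum is odd.
(8,4): Rejected (8+4 = 12). (9,2): Accepted (9+2 = 11). (10,1): Accepted (10+1 = 11).

Rejected, Accepted, Accepted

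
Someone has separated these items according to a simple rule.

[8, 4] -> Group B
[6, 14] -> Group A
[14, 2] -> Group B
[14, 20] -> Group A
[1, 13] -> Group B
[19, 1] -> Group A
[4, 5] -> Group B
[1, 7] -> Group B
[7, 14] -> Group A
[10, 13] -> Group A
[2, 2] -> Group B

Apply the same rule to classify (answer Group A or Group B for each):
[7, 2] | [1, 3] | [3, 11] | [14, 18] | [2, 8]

Group B, Group B, Group B, Group A, Group B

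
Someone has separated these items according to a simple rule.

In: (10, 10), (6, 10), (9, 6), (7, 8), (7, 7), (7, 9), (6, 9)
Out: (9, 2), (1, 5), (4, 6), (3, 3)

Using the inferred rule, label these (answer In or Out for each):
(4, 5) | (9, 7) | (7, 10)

Out, In, In

One predicate separates the groups cleanly: sum ≥ 14.
(4, 5): 4+5 = 9 — lacks this property, so Out. (9, 7): 9+7 = 16 — qualifies, so In. (7, 10): 7+10 = 17 — qualifies, so In.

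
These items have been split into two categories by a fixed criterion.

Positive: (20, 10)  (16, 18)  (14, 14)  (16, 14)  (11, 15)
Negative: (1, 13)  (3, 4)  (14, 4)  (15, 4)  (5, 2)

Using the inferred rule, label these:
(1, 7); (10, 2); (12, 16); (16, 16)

Negative, Negative, Positive, Positive

Rule: sum ≥ 26. This holds for each 'Positive' example and fails for each 'Negative' one.
(1, 7): Negative (1+7 = 8).
(10, 2): Negative (10+2 = 12).
(12, 16): Positive (12+16 = 28).
(16, 16): Positive (16+16 = 32).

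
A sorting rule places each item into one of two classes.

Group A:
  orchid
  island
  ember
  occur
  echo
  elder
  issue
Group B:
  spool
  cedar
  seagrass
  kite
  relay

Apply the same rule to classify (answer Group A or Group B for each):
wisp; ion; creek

'Group A' ⟺ starts with a vowel.
wisp: Group B (starts with 'w').
ion: Group A (starts with 'i').
creek: Group B (starts with 'c').

Group B, Group A, Group B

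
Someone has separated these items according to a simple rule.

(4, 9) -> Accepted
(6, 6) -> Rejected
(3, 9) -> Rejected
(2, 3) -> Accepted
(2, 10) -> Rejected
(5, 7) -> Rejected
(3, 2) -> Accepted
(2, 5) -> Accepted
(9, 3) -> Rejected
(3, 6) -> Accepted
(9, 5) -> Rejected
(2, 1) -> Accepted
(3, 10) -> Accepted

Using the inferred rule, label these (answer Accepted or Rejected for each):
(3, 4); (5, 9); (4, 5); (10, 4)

Accepted, Rejected, Accepted, Rejected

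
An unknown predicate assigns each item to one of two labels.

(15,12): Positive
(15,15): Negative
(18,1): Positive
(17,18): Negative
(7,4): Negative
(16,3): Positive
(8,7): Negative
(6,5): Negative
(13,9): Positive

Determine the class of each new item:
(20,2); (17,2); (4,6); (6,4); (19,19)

Positive, Positive, Negative, Negative, Negative

A rule that fits every label: first > second AND sum ≥ 19 — true of each 'Positive' example, false of each 'Negative' one.
(20,2): 20 > 2, 20+2 = 22 — fits, so Positive.
(17,2): 17 > 2, 17+2 = 19 — fits, so Positive.
(4,6): 4 < 6, 4+6 = 10 — lacks this property, so Negative.
(6,4): 6 > 4, 6+4 = 10 — lacks this property, so Negative.
(19,19): 19 = 19, 19+19 = 38 — lacks this property, so Negative.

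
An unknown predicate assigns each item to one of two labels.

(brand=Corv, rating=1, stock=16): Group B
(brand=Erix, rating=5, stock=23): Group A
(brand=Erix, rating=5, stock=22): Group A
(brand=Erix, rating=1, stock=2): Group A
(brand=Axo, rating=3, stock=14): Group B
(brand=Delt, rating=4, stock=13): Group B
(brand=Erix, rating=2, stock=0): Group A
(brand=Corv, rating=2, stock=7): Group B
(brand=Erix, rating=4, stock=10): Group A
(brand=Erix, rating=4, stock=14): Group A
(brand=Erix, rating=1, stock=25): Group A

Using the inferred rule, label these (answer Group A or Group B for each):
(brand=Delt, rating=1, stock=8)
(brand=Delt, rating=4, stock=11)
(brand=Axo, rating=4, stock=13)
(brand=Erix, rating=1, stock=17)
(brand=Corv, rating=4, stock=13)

The pattern is that an item is 'Group A' exactly when: brand is Erix.
(brand=Delt, rating=1, stock=8): brand is Delt — fails this test, so Group B.
(brand=Delt, rating=4, stock=11): brand is Delt — fails this test, so Group B.
(brand=Axo, rating=4, stock=13): brand is Axo — fails this test, so Group B.
(brand=Erix, rating=1, stock=17): brand is Erix — matches, so Group A.
(brand=Corv, rating=4, stock=13): brand is Corv — fails this test, so Group B.

Group B, Group B, Group B, Group A, Group B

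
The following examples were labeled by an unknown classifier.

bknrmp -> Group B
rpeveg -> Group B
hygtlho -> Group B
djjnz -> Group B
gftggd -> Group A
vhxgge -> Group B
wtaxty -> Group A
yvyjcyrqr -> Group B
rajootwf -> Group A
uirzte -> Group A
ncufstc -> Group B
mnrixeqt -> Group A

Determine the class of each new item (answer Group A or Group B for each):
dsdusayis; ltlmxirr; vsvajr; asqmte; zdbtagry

'Group A' ⟺ even length AND contains 't'.

Group B, Group A, Group B, Group A, Group A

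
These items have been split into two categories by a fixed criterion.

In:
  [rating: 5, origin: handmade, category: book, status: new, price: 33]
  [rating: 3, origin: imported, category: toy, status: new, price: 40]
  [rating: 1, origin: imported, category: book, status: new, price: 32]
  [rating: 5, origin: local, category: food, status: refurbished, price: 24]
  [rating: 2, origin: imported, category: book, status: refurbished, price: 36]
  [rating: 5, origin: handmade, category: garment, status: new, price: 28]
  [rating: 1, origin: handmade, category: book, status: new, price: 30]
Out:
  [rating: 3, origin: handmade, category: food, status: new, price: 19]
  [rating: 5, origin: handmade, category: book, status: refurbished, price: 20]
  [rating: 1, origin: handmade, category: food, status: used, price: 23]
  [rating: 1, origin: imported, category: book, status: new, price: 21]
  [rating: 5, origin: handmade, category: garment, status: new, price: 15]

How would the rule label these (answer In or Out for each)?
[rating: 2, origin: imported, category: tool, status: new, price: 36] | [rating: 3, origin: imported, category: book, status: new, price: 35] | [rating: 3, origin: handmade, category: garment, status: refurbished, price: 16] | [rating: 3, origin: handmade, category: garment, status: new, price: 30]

In, In, Out, In

Every 'In' example satisfies: price ≥ 24. None of the 'Out' examples do.
In: [rating: 2, origin: imported, category: tool, status: new, price: 36], since price = 36.
In: [rating: 3, origin: imported, category: book, status: new, price: 35], since price = 35.
Out: [rating: 3, origin: handmade, category: garment, status: refurbished, price: 16], since price = 16.
In: [rating: 3, origin: handmade, category: garment, status: new, price: 30], since price = 30.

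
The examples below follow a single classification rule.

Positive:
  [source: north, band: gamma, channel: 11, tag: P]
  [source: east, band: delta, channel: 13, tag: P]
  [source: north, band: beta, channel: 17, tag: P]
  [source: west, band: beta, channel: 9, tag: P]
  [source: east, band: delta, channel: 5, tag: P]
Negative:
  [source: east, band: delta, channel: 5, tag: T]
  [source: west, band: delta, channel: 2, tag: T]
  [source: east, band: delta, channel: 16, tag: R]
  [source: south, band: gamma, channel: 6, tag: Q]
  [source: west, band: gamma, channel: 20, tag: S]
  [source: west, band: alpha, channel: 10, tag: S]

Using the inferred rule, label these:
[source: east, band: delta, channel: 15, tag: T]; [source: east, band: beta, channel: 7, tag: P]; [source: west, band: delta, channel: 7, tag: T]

All 'Positive' examples share one property — tag is P — and every 'Negative' example lacks it.
[source: east, band: delta, channel: 15, tag: T]: tag is T — does not fit, so Negative.
[source: east, band: beta, channel: 7, tag: P]: tag is P — passes, so Positive.
[source: west, band: delta, channel: 7, tag: T]: tag is T — does not fit, so Negative.

Negative, Positive, Negative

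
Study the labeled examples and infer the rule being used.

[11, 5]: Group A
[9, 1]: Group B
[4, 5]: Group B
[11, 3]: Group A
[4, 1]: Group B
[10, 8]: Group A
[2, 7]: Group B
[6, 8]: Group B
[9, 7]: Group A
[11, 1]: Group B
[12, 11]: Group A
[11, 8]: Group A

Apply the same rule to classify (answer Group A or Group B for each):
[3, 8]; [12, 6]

Rule: first > second AND sum ≥ 14. This holds for each 'Group A' example and fails for each 'Group B' one.
[3, 8]: 3 < 8, 3+8 = 11, doesn't match → Group B.
[12, 6]: 12 > 6, 12+6 = 18, has this property → Group A.

Group B, Group A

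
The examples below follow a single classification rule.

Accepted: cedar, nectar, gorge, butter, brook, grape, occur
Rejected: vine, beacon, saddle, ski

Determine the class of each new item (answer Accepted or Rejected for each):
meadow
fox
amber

Rejected, Rejected, Accepted

All 'Accepted' examples share one property — contains 'r' — and every 'Rejected' example lacks it.
meadow → no 'r' → Rejected. fox → no 'r' → Rejected. amber → has 'r' → Accepted.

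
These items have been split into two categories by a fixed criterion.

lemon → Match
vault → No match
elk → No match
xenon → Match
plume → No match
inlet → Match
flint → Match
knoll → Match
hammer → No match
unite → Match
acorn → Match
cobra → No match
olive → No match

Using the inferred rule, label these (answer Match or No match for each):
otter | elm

No match, No match

The distinguishing property — contains 'n' — holds for all the 'Match' cases and none of the 'No match' cases.
otter → no 'n' → No match. elm → no 'n' → No match.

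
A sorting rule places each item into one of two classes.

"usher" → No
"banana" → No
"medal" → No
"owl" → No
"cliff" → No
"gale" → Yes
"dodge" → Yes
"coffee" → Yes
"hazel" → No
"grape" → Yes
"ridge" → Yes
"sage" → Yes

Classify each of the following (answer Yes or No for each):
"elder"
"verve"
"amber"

No, Yes, No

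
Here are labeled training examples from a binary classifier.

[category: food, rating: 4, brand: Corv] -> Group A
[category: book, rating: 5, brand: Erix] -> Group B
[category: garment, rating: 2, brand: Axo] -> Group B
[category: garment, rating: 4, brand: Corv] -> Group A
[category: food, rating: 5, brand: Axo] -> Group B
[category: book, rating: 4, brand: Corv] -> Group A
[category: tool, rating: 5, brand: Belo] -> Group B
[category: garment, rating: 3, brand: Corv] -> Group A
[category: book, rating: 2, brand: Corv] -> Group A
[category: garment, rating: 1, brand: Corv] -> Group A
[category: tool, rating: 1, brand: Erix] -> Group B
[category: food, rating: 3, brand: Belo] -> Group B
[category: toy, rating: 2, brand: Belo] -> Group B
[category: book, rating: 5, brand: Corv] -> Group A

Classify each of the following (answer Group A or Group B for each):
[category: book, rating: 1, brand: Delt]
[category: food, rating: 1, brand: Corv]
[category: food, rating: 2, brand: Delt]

Group B, Group A, Group B

The simplest hypothesis consistent with all the labels is: brand is Corv.
Group B: [category: book, rating: 1, brand: Delt], since brand is Delt. Group A: [category: food, rating: 1, brand: Corv], since brand is Corv. Group B: [category: food, rating: 2, brand: Delt], since brand is Delt.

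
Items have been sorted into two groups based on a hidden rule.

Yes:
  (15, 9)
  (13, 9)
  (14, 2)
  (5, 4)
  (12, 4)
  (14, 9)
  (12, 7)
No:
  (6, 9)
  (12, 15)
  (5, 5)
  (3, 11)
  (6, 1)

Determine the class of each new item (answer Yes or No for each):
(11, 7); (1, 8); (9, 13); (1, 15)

The rule appears to be: first > second AND sum ≥ 9.
(11, 7) — 11 > 7, 11+7 = 18, hence Yes. (1, 8) — 1 < 8, 1+8 = 9, hence No. (9, 13) — 9 < 13, 9+13 = 22, hence No. (1, 15) — 1 < 15, 1+15 = 16, hence No.

Yes, No, No, No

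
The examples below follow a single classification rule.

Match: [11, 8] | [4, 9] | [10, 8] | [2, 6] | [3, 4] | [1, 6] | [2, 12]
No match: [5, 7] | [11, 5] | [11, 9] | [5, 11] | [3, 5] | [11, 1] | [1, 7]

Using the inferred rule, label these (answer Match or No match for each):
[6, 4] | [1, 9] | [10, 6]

The distinguishing property — product is even — holds for all the 'Match' cases and none of the 'No match' cases.
[6, 4] — 6·4 = 24, hence Match. [1, 9] — 1·9 = 9, hence No match. [10, 6] — 10·6 = 60, hence Match.

Match, No match, Match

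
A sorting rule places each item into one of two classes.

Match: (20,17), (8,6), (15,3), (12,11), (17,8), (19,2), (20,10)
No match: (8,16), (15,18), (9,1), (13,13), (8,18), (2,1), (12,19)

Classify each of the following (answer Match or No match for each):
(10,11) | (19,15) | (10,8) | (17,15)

The distinguishing property — first > second AND sum ≥ 14 — holds for all the 'Match' cases and none of the 'No match' cases.

No match, Match, Match, Match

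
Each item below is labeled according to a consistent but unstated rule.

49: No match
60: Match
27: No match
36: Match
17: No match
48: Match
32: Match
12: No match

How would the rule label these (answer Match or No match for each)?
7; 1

The simplest hypothesis consistent with all the labels is: even AND at least 17.

No match, No match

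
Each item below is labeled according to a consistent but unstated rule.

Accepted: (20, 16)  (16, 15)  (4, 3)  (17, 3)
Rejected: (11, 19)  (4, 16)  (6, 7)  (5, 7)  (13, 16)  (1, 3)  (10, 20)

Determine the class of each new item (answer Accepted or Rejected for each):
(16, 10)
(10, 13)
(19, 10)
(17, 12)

Rule: first > second. This holds for each 'Accepted' example and fails for each 'Rejected' one.
(16, 10) → 16 > 10 → Accepted. (10, 13) → 10 < 13 → Rejected. (19, 10) → 19 > 10 → Accepted. (17, 12) → 17 > 12 → Accepted.

Accepted, Rejected, Accepted, Accepted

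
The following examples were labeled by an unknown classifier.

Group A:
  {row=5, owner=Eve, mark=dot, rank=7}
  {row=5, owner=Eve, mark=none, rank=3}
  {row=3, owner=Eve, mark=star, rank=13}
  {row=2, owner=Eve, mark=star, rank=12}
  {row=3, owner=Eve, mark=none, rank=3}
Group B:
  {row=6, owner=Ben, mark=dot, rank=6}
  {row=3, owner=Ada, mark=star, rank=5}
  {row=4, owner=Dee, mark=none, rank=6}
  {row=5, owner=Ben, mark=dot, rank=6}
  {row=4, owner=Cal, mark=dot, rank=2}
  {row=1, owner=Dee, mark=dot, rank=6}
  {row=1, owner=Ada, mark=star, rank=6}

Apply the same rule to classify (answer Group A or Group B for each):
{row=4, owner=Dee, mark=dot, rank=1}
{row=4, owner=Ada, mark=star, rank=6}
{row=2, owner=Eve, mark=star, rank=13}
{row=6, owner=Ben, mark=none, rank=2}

Group B, Group B, Group A, Group B

Every 'Group A' example satisfies: owner is Eve. None of the 'Group B' examples do.
{row=4, owner=Dee, mark=dot, rank=1} — owner is Dee, hence Group B.
{row=4, owner=Ada, mark=star, rank=6} — owner is Ada, hence Group B.
{row=2, owner=Eve, mark=star, rank=13} — owner is Eve, hence Group A.
{row=6, owner=Ben, mark=none, rank=2} — owner is Ben, hence Group B.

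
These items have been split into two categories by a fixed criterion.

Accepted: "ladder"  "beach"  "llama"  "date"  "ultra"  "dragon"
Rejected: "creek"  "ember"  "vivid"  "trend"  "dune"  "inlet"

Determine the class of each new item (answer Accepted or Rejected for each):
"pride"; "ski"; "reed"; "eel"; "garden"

Rejected, Rejected, Rejected, Rejected, Accepted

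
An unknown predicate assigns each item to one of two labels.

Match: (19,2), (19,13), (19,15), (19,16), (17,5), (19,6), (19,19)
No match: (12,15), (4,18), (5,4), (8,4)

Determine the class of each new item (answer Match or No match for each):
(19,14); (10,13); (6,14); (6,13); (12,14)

Match, No match, No match, No match, No match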